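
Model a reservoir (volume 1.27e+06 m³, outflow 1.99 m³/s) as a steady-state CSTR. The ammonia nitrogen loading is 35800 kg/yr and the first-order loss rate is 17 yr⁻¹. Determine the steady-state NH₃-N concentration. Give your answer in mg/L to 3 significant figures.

0.424 mg/L

Outflow Q = 1.99 m³/s × 3.156e+07 s/yr = 6.28e+07 m³/yr.
Steady-state CSTR mass balance: W = Q·C + k·V·C, so C = W/(Q + kV).
Q + kV = 6.28e+07 + 17·1.27e+06 = 8.439e+07 m³/yr.
C = 35800/8.439e+07 = 0.0004242 kg/m³ = 0.4242 mg/L.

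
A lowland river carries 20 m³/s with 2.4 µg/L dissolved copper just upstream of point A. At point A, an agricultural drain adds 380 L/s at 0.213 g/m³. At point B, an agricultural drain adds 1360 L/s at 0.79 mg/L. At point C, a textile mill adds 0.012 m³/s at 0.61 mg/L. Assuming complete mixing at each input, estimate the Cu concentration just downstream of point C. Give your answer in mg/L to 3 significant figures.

0.0557 mg/L

2.4 µg/L = 0.0024 mg/L.
380 L/s = 0.38 m³/s.
After input A: C = (20·0.0024 + 0.38·0.213) / 20.38 = 0.006327 mg/L.
1360 L/s = 1.36 m³/s.
After input B: C = (20.38·0.006327 + 1.36·0.79) / 21.74 = 0.05535 mg/L.
After input C: C = (21.74·0.05535 + 0.012·0.61) / 21.75 = 0.05566 mg/L.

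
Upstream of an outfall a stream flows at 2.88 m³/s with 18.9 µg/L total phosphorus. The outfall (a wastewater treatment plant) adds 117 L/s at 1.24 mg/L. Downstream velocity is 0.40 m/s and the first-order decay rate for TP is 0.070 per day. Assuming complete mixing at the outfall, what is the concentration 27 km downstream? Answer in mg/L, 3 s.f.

0.0630 mg/L

117 L/s = 0.117 m³/s.
18.9 µg/L = 0.0189 mg/L.
After complete mixing, C₀ = (0.117·1.24 + 2.88·0.0189) / 2.997 = 0.06657 mg/L.
Travel time t = 2.7e+04 m / 0.40 m/s = 6.75e+04 s = 0.7812 d.
C = 0.06657·exp(−0.070·0.7812) = 0.06657·0.9468 = 0.06303 mg/L.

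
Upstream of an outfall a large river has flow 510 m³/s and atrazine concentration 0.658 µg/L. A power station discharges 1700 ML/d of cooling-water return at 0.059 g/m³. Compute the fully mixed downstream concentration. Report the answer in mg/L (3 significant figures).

1700 ML/d = 19.68 m³/s.
0.658 µg/L = 0.000658 mg/L.
Conservation of mass across the mixing zone: C = (19.68·0.059 + 510·0.000658) / (19.68 + 510) = 1.496/529.7 = 0.002825 mg/L.

0.00283 mg/L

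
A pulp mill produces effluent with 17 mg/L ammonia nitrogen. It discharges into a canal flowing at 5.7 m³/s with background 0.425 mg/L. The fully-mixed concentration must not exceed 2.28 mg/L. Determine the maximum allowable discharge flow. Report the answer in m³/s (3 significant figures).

0.718 m³/s

Mass balance at complete mixing: C_std·(Q_w + Q_r) = Q_w·C_e + Q_r·C_b.
Rearranging, Q_w = Q_r·(C_std − C_b)/(C_e − C_std) = 5.7·(2.28 − 0.425) / (17 − 2.28) = 0.7183 m³/s.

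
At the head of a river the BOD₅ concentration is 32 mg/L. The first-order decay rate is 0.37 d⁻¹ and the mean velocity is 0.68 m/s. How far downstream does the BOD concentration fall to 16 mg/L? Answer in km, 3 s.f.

110 km

From C = C₀·e^(−kt), t = ln(C₀/C)/k = ln(32/16)/0.37 = 0.6931/0.37 = 1.873 d.
Distance = v·t = 0.68 m/s × 1.619e+05 s = 1.101e+05 m = 110.1 km.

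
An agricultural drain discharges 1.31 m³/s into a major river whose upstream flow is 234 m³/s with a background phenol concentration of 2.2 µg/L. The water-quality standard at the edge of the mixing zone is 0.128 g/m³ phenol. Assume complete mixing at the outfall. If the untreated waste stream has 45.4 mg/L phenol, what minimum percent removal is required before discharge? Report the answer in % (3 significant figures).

2.2 µg/L = 0.0022 mg/L.
Mass balance: 0.128·235.3 = 1.31·Cₑ + 234·0.0022.
Cₑ = (30.12 − 0.5148) / 1.31 = 22.6 mg/L.
Required removal = 1 − 22.6/45.4 = 50.22 %.

50.2 %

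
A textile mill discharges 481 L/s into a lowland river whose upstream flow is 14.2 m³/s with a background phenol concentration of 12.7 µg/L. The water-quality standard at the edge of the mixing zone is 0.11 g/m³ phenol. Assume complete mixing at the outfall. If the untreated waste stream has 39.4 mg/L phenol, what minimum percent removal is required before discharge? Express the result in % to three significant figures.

92.4 %

481 L/s = 0.481 m³/s.
12.7 µg/L = 0.0127 mg/L.
Mass balance: 0.11·14.68 = 0.481·Cₑ + 14.2·0.0127.
Cₑ = (1.615 − 0.1803) / 0.481 = 2.982 mg/L.
Required removal = 1 − 2.982/39.4 = 92.43 %.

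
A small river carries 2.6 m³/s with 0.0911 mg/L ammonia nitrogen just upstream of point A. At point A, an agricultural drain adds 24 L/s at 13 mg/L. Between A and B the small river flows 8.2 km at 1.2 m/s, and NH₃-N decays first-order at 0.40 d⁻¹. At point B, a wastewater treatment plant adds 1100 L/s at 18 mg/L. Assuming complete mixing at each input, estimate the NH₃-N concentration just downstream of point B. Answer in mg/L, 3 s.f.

5.46 mg/L

24 L/s = 0.024 m³/s.
After input A: C = (2.6·0.0911 + 0.024·13) / 2.624 = 0.2092 mg/L.
Over the 8.2 km reach to input B (t = 6833 s = 0.07909 d), decay gives C = 0.2092·exp(−0.40·0.07909) = 0.2027 mg/L.
1100 L/s = 1.1 m³/s.
After input B: C = (2.624·0.2027 + 1.1·18) / 3.724 = 5.46 mg/L.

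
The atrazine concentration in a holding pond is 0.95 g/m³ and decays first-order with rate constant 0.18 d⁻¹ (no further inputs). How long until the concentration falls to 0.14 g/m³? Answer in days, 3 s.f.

t = ln(C₀/C)/k = ln(0.95/0.14)/0.18 = 1.915/0.18 = 10.64 d.

10.6 d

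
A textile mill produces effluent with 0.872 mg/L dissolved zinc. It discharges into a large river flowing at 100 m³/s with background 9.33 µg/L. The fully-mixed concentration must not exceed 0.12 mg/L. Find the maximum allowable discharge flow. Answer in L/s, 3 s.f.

9.33 µg/L = 0.00933 mg/L.
Mass balance at complete mixing: C_std·(Q_w + Q_r) = Q_w·C_e + Q_r·C_b.
Rearranging, Q_w = Q_r·(C_std − C_b)/(C_e − C_std) = 100·(0.12 − 0.00933) / (0.872 − 0.12) = 14.72 m³/s.
= 1.472e+04 L/s.

14700 L/s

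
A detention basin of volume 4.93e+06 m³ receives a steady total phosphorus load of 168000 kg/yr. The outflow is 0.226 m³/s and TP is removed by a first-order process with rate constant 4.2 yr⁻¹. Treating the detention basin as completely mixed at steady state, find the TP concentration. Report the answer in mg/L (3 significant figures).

Outflow Q = 0.226 m³/s × 3.156e+07 s/yr = 7.132e+06 m³/yr.
Steady-state CSTR mass balance: W = Q·C + k·V·C, so C = W/(Q + kV).
Q + kV = 7.132e+06 + 4.2·4.93e+06 = 2.784e+07 m³/yr.
C = 168000/2.784e+07 = 0.006035 kg/m³ = 6.035 mg/L.

6.03 mg/L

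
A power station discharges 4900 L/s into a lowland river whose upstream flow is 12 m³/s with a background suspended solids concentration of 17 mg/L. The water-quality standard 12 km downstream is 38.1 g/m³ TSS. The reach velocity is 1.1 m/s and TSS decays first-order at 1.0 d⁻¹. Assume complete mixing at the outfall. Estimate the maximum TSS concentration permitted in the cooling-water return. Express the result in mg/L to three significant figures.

107 mg/L

4900 L/s = 4.9 m³/s.
Travel time to the compliance point: t = 1.2e+04/1.1 = 1.091e+04 s = 0.1263 d; decay factor exp(−1.0·0.1263) = 0.8814.
So the concentration just after mixing may be at most 38.1/0.8814 = 43.23 mg/L.
Mass balance: 43.23·16.9 = 4.9·Cₑ + 12·17.
Cₑ = (730.5 − 204) / 4.9 = 107.5 mg/L.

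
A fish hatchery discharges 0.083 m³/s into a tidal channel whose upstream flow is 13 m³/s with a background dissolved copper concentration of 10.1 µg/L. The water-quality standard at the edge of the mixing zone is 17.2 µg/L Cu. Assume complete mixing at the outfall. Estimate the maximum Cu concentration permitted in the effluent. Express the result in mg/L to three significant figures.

1.13 mg/L

10.1 µg/L = 0.0101 mg/L.
17.2 µg/L = 0.0172 mg/L.
Mass balance: 0.0172·13.08 = 0.083·Cₑ + 13·0.0101.
Cₑ = (0.225 − 0.1313) / 0.083 = 1.129 mg/L.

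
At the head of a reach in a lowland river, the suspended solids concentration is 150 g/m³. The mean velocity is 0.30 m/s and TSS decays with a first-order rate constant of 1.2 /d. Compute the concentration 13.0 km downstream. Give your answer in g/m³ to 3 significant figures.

Travel time t = 13.0 km / 0.30 m/s = 1.3e+04/0.30 = 4.333e+04 s = 0.5015 d.
First-order decay: C = 150·exp(−1.2·0.5015) = 150·0.5478 = 82.17 g/m³.

82.2 g/m³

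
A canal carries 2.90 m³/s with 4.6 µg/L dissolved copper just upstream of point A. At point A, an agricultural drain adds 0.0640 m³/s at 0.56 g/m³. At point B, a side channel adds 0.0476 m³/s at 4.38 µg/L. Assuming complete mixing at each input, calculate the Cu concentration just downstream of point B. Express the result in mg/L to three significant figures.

0.0164 mg/L

4.6 µg/L = 0.0046 mg/L.
After input A: C = (2.9·0.0046 + 0.064·0.56) / 2.964 = 0.01659 mg/L.
4.38 µg/L = 0.00438 mg/L.
After input B: C = (2.964·0.01659 + 0.0476·0.00438) / 3.012 = 0.0164 mg/L.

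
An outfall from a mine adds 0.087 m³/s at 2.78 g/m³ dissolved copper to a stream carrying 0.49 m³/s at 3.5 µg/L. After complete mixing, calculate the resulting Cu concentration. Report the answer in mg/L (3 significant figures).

0.422 mg/L

3.5 µg/L = 0.0035 mg/L.
Flow-weighted mixing gives C = (0.087·2.78 + 0.49·0.0035) / (0.087 + 0.49) = 0.2436/0.577 = 0.4221 mg/L.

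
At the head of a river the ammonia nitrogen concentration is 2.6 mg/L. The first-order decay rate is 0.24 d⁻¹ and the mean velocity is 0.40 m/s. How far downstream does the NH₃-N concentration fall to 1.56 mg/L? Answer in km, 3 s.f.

From C = C₀·e^(−kt), t = ln(C₀/C)/k = ln(2.6/1.56)/0.24 = 0.5108/0.24 = 2.128 d.
Distance = v·t = 0.40 m/s × 1.839e+05 s = 7.356e+04 m = 73.56 km.

73.6 km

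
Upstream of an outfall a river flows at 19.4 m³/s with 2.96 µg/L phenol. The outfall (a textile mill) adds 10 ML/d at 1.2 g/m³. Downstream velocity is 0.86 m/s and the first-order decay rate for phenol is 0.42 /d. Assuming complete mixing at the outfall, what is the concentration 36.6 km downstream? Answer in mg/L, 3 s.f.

0.00818 mg/L

10 ML/d = 0.1157 m³/s.
2.96 µg/L = 0.00296 mg/L.
After complete mixing, C₀ = (0.1157·1.2 + 19.4·0.00296) / 19.52 = 0.01006 mg/L.
Travel time t = 3.66e+04 m / 0.86 m/s = 4.256e+04 s = 0.4926 d.
C = 0.01006·exp(−0.42·0.4926) = 0.01006·0.8131 = 0.008179 mg/L.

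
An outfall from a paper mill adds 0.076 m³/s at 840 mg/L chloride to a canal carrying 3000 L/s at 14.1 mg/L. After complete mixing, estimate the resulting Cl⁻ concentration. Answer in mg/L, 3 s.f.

34.5 mg/L

3000 L/s = 3 m³/s.
Flow-weighted mixing gives C = (0.076·840 + 3·14.1) / (0.076 + 3) = 106.1/3.076 = 34.51 mg/L.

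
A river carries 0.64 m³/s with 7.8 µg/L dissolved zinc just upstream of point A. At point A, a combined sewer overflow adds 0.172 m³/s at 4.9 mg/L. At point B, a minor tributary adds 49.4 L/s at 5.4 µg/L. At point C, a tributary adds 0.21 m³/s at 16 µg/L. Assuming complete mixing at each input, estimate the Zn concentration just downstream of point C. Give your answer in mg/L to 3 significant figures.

7.8 µg/L = 0.0078 mg/L.
After input A: C = (0.64·0.0078 + 0.172·4.9) / 0.812 = 1.044 mg/L.
49.4 L/s = 0.0494 m³/s.
5.4 µg/L = 0.0054 mg/L.
After input B: C = (0.812·1.044 + 0.0494·0.0054) / 0.8614 = 0.9845 mg/L.
16 µg/L = 0.016 mg/L.
After input C: C = (0.8614·0.9845 + 0.21·0.016) / 1.071 = 0.7947 mg/L.

0.795 mg/L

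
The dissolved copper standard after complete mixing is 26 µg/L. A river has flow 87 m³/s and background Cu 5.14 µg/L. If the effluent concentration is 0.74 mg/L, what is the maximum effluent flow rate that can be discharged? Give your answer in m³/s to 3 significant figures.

5.14 µg/L = 0.00514 mg/L.
26 µg/L = 0.026 mg/L.
Mass balance at complete mixing: C_std·(Q_w + Q_r) = Q_w·C_e + Q_r·C_b.
Rearranging, Q_w = Q_r·(C_std − C_b)/(C_e − C_std) = 87·(0.026 − 0.00514) / (0.74 − 0.026) = 2.542 m³/s.

2.54 m³/s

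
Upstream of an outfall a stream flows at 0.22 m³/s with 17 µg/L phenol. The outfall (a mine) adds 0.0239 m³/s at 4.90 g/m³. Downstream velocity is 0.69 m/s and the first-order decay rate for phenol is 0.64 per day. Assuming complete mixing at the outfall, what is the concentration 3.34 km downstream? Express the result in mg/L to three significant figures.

0.478 mg/L

17 µg/L = 0.017 mg/L.
After complete mixing, C₀ = (0.0239·4.9 + 0.22·0.017) / 0.2439 = 0.4955 mg/L.
Travel time t = 3340 m / 0.69 m/s = 4841 s = 0.05603 d.
C = 0.4955·exp(−0.64·0.05603) = 0.4955·0.9648 = 0.478 mg/L.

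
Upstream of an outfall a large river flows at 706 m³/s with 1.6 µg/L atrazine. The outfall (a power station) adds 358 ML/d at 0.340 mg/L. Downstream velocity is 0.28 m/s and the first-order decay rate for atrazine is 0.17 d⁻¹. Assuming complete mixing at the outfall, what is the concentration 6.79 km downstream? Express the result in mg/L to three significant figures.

358 ML/d = 4.144 m³/s.
1.6 µg/L = 0.0016 mg/L.
After complete mixing, C₀ = (4.144·0.34 + 706·0.0016) / 710.1 = 0.003574 mg/L.
Travel time t = 6790 m / 0.28 m/s = 2.425e+04 s = 0.2807 d.
C = 0.003574·exp(−0.17·0.2807) = 0.003574·0.9534 = 0.003408 mg/L.

0.00341 mg/L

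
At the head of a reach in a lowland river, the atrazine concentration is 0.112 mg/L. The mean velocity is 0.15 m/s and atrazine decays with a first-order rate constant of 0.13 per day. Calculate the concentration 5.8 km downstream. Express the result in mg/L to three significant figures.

Travel time t = 5.8 km / 0.15 m/s = 5800/0.15 = 3.867e+04 s = 0.4475 d.
First-order decay: C = 0.112·exp(−0.13·0.4475) = 0.112·0.9435 = 0.1057 mg/L.

0.106 mg/L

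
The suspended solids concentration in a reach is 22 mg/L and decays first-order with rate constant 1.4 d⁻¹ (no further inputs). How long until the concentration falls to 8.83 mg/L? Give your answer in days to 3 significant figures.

t = ln(C₀/C)/k = ln(22/8.83)/1.4 = 0.9129/1.4 = 0.6521 d.

0.652 d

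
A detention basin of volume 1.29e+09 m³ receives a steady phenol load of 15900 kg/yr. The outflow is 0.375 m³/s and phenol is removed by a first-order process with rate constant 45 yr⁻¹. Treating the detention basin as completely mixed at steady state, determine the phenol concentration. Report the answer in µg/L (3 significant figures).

Outflow Q = 0.375 m³/s × 3.156e+07 s/yr = 1.183e+07 m³/yr.
Steady-state CSTR mass balance: W = Q·C + k·V·C, so C = W/(Q + kV).
Q + kV = 1.183e+07 + 45·1.29e+09 = 5.806e+10 m³/yr.
C = 15900/5.806e+10 = 2.738e-07 kg/m³ = 0.0002738 mg/L = 0.2738 µg/L.

0.274 µg/L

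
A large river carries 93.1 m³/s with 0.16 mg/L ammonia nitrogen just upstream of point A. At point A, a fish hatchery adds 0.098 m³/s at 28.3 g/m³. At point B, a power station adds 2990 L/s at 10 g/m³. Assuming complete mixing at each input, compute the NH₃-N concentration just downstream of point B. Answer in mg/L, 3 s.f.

0.495 mg/L

After input A: C = (93.1·0.16 + 0.098·28.3) / 93.2 = 0.1896 mg/L.
2990 L/s = 2.99 m³/s.
After input B: C = (93.2·0.1896 + 2.99·10) / 96.19 = 0.4945 mg/L.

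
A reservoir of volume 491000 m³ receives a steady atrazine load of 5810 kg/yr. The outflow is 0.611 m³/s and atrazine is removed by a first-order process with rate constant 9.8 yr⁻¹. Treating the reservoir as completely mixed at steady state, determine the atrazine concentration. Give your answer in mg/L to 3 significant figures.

0.241 mg/L

Outflow Q = 0.611 m³/s × 3.156e+07 s/yr = 1.928e+07 m³/yr.
Steady-state CSTR mass balance: W = Q·C + k·V·C, so C = W/(Q + kV).
Q + kV = 1.928e+07 + 9.8·491000 = 2.409e+07 m³/yr.
C = 5810/2.409e+07 = 0.0002411 kg/m³ = 0.2411 mg/L.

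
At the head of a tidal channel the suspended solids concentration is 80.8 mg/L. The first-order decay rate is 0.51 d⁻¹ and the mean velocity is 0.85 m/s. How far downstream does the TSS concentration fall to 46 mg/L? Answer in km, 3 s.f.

From C = C₀·e^(−kt), t = ln(C₀/C)/k = ln(80.8/46)/0.51 = 0.5633/0.51 = 1.105 d.
Distance = v·t = 0.85 m/s × 9.544e+04 s = 8.112e+04 m = 81.12 km.

81.1 km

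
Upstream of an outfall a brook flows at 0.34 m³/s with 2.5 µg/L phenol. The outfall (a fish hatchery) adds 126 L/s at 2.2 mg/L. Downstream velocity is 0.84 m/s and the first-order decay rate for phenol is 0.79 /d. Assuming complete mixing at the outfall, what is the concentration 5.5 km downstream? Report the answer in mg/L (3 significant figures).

0.562 mg/L

126 L/s = 0.126 m³/s.
2.5 µg/L = 0.0025 mg/L.
After complete mixing, C₀ = (0.126·2.2 + 0.34·0.0025) / 0.466 = 0.5967 mg/L.
Travel time t = 5500 m / 0.84 m/s = 6548 s = 0.07578 d.
C = 0.5967·exp(−0.79·0.07578) = 0.5967·0.9419 = 0.562 mg/L.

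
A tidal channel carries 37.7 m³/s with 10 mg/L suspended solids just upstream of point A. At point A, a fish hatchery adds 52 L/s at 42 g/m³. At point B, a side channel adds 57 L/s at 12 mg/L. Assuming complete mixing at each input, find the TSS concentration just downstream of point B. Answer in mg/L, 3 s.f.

10.0 mg/L

52 L/s = 0.052 m³/s.
After input A: C = (37.7·10 + 0.052·42) / 37.75 = 10.04 mg/L.
57 L/s = 0.057 m³/s.
After input B: C = (37.75·10.04 + 0.057·12) / 37.81 = 10.05 mg/L.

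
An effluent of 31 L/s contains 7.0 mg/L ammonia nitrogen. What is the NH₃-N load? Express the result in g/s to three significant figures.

31 L/s = 0.031 m³/s.
Mass flux = Q·C = 0.031 m³/s × 7 g/m³ = 0.217 g/s.

0.217 g/s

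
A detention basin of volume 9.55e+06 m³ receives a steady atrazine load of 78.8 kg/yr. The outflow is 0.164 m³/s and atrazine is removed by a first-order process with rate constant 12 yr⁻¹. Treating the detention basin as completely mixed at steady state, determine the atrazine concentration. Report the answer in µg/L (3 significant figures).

Outflow Q = 0.164 m³/s × 3.156e+07 s/yr = 5.175e+06 m³/yr.
Steady-state CSTR mass balance: W = Q·C + k·V·C, so C = W/(Q + kV).
Q + kV = 5.175e+06 + 12·9.55e+06 = 1.198e+08 m³/yr.
C = 78.8/1.198e+08 = 6.579e-07 kg/m³ = 0.0006579 mg/L = 0.6579 µg/L.

0.658 µg/L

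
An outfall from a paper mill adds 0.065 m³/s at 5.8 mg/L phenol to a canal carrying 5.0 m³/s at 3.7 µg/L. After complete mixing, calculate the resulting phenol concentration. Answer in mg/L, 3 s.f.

0.0781 mg/L

3.7 µg/L = 0.0037 mg/L.
By mass balance at complete mixing, C = (0.065·5.8 + 5·0.0037) / (0.065 + 5) = 0.3955/5.065 = 0.07808 mg/L.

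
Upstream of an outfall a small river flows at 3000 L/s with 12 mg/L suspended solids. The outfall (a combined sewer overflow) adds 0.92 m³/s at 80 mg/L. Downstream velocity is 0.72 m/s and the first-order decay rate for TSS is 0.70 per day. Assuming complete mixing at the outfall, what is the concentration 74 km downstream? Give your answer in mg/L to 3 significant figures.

12.2 mg/L

3000 L/s = 3 m³/s.
After complete mixing, C₀ = (0.92·80 + 3·12) / 3.92 = 27.96 mg/L.
Travel time t = 7.4e+04 m / 0.72 m/s = 1.028e+05 s = 1.19 d.
C = 27.96·exp(−0.70·1.19) = 27.96·0.4349 = 12.16 mg/L.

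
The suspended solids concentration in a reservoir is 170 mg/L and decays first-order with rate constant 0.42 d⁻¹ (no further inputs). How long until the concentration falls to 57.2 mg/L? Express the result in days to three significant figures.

t = ln(C₀/C)/k = ln(170/57.2)/0.42 = 1.089/0.42 = 2.593 d.

2.59 d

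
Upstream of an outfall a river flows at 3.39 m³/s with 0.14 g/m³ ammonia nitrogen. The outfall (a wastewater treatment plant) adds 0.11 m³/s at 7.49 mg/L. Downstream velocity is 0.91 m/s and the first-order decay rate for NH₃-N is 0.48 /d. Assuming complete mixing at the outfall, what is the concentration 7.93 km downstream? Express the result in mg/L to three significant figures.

0.353 mg/L

After complete mixing, C₀ = (0.11·7.49 + 3.39·0.14) / 3.5 = 0.371 mg/L.
Travel time t = 7930 m / 0.91 m/s = 8714 s = 0.1009 d.
C = 0.371·exp(−0.48·0.1009) = 0.371·0.9527 = 0.3535 mg/L.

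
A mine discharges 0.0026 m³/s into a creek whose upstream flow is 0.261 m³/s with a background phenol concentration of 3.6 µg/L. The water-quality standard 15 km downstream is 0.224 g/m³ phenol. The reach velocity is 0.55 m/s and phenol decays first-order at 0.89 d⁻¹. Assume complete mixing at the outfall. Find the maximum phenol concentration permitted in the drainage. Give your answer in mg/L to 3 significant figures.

3.6 µg/L = 0.0036 mg/L.
Travel time to the compliance point: t = 1.5e+04/0.55 = 2.727e+04 s = 0.3157 d; decay factor exp(−0.89·0.3157) = 0.7551.
So the concentration just after mixing may be at most 0.224/0.7551 = 0.2967 mg/L.
Mass balance: 0.2967·0.2636 = 0.0026·Cₑ + 0.261·0.0036.
Cₑ = (0.0782 − 0.0009396) / 0.0026 = 29.72 mg/L.

29.7 mg/L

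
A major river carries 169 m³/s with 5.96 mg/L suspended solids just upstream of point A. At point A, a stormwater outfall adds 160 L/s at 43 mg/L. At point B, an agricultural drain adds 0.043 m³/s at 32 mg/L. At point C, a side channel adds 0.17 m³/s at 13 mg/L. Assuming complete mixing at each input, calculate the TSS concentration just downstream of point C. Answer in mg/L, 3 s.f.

6.01 mg/L

160 L/s = 0.16 m³/s.
After input A: C = (169·5.96 + 0.16·43) / 169.2 = 5.995 mg/L.
After input B: C = (169.2·5.995 + 0.043·32) / 169.2 = 6.002 mg/L.
After input C: C = (169.2·6.002 + 0.17·13) / 169.4 = 6.009 mg/L.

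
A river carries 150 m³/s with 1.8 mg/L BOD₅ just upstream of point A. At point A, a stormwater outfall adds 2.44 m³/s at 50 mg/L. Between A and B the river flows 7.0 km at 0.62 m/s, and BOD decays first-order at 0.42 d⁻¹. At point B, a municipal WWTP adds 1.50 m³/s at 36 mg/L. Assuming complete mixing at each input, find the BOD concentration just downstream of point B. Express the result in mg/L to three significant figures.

After input A: C = (150·1.8 + 2.44·50) / 152.4 = 2.572 mg/L.
Over the 7.0 km reach to input B (t = 1.129e+04 s = 0.1307 d), decay gives C = 2.572·exp(−0.42·0.1307) = 2.434 mg/L.
After input B: C = (152.4·2.434 + 1.5·36) / 153.9 = 2.761 mg/L.

2.76 mg/L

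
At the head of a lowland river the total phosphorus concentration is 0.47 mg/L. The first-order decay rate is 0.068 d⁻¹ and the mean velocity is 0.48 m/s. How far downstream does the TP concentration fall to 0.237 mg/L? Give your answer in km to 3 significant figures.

From C = C₀·e^(−kt), t = ln(C₀/C)/k = ln(0.47/0.237)/0.068 = 0.6847/0.068 = 10.07 d.
Distance = v·t = 0.48 m/s × 8.699e+05 s = 4.176e+05 m = 417.6 km.

418 km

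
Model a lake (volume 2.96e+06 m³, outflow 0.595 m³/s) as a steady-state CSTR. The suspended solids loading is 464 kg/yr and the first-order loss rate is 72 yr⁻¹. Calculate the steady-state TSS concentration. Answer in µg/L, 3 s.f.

2.00 µg/L

Outflow Q = 0.595 m³/s × 3.156e+07 s/yr = 1.878e+07 m³/yr.
Steady-state CSTR mass balance: W = Q·C + k·V·C, so C = W/(Q + kV).
Q + kV = 1.878e+07 + 72·2.96e+06 = 2.319e+08 m³/yr.
C = 464/2.319e+08 = 2.001e-06 kg/m³ = 0.002001 mg/L = 2.001 µg/L.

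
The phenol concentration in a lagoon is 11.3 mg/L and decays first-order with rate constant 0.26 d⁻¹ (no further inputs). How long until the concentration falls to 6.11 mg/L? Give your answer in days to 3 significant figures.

2.36 d

t = ln(C₀/C)/k = ln(11.3/6.11)/0.26 = 0.6149/0.26 = 2.365 d.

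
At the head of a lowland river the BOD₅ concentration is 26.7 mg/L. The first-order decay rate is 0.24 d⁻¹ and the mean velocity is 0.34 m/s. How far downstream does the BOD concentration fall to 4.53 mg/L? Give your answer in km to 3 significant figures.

217 km

From C = C₀·e^(−kt), t = ln(C₀/C)/k = ln(26.7/4.53)/0.24 = 1.774/0.24 = 7.391 d.
Distance = v·t = 0.34 m/s × 6.386e+05 s = 2.171e+05 m = 217.1 km.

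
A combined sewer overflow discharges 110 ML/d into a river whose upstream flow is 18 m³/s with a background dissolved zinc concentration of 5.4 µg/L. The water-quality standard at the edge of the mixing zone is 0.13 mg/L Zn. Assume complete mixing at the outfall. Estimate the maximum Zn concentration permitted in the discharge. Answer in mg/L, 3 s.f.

110 ML/d = 1.273 m³/s.
5.4 µg/L = 0.0054 mg/L.
Mass balance: 0.13·19.27 = 1.273·Cₑ + 18·0.0054.
Cₑ = (2.506 − 0.0972) / 1.273 = 1.892 mg/L.

1.89 mg/L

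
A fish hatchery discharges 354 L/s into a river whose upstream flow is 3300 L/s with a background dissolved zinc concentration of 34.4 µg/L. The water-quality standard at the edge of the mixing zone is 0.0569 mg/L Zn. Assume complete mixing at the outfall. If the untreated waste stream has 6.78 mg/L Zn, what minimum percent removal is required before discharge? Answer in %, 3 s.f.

354 L/s = 0.354 m³/s.
3300 L/s = 3.3 m³/s.
34.4 µg/L = 0.0344 mg/L.
Mass balance: 0.0569·3.654 = 0.354·Cₑ + 3.3·0.0344.
Cₑ = (0.2079 − 0.1135) / 0.354 = 0.2666 mg/L.
Required removal = 1 − 0.2666/6.78 = 96.07 %.

96.1 %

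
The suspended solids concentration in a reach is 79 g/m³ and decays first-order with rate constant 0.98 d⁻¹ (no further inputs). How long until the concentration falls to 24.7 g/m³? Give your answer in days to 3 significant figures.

1.19 d

t = ln(C₀/C)/k = ln(79/24.7)/0.98 = 1.163/0.98 = 1.186 d.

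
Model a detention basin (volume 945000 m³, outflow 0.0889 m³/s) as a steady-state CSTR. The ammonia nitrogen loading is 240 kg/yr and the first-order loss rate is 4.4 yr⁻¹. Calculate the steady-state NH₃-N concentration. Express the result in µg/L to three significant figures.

34.5 µg/L

Outflow Q = 0.0889 m³/s × 3.156e+07 s/yr = 2.805e+06 m³/yr.
Steady-state CSTR mass balance: W = Q·C + k·V·C, so C = W/(Q + kV).
Q + kV = 2.805e+06 + 4.4·945000 = 6.963e+06 m³/yr.
C = 240/6.963e+06 = 3.447e-05 kg/m³ = 0.03447 mg/L = 34.47 µg/L.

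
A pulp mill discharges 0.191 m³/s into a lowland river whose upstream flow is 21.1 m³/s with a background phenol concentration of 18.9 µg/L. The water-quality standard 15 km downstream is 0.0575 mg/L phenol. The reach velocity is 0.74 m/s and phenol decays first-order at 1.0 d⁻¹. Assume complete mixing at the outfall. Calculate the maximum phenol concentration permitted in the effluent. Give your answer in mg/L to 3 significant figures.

18.9 µg/L = 0.0189 mg/L.
Travel time to the compliance point: t = 1.5e+04/0.74 = 2.027e+04 s = 0.2346 d; decay factor exp(−1.0·0.2346) = 0.7909.
So the concentration just after mixing may be at most 0.0575/0.7909 = 0.0727 mg/L.
Mass balance: 0.0727·21.29 = 0.191·Cₑ + 21.1·0.0189.
Cₑ = (1.548 − 0.3988) / 0.191 = 6.016 mg/L.

6.02 mg/L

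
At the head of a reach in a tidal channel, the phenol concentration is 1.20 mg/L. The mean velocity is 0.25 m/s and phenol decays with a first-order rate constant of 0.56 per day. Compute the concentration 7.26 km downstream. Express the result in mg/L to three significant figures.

Travel time t = 7.26 km / 0.25 m/s = 7260/0.25 = 2.904e+04 s = 0.3361 d.
First-order decay: C = 1.20·exp(−0.56·0.3361) = 1.20·0.8284 = 0.9941 mg/L.

0.994 mg/L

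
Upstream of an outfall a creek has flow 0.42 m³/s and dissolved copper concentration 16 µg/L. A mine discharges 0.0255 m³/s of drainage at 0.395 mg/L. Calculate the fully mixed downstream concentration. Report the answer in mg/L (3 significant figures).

16 µg/L = 0.016 mg/L.
By mass balance at complete mixing, C = (0.0255·0.395 + 0.42·0.016) / (0.0255 + 0.42) = 0.01679/0.4455 = 0.03769 mg/L.

0.0377 mg/L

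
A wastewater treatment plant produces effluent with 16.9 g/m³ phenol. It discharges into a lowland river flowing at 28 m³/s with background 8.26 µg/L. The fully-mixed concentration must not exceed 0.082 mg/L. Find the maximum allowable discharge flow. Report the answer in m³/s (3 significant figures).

8.26 µg/L = 0.00826 mg/L.
Mass balance at complete mixing: C_std·(Q_w + Q_r) = Q_w·C_e + Q_r·C_b.
Rearranging, Q_w = Q_r·(C_std − C_b)/(C_e − C_std) = 28·(0.082 − 0.00826) / (16.9 − 0.082) = 0.1228 m³/s.

0.123 m³/s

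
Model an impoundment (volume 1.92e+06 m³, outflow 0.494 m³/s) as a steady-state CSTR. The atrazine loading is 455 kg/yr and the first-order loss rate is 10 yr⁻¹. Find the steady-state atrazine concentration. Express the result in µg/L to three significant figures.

13.1 µg/L

Outflow Q = 0.494 m³/s × 3.156e+07 s/yr = 1.559e+07 m³/yr.
Steady-state CSTR mass balance: W = Q·C + k·V·C, so C = W/(Q + kV).
Q + kV = 1.559e+07 + 10·1.92e+06 = 3.479e+07 m³/yr.
C = 455/3.479e+07 = 1.308e-05 kg/m³ = 0.01308 mg/L = 13.08 µg/L.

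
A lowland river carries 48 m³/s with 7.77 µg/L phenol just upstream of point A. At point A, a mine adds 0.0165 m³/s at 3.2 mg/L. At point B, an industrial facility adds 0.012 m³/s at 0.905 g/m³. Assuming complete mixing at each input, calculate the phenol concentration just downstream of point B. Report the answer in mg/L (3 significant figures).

7.77 µg/L = 0.00777 mg/L.
After input A: C = (48·0.00777 + 0.0165·3.2) / 48.02 = 0.008867 mg/L.
After input B: C = (48.02·0.008867 + 0.012·0.905) / 48.03 = 0.009091 mg/L.

0.00909 mg/L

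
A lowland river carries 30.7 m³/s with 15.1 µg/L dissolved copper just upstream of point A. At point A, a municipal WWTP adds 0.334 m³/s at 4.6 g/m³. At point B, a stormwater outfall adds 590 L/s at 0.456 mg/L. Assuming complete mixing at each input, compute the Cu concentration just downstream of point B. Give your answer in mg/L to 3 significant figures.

0.0717 mg/L

15.1 µg/L = 0.0151 mg/L.
After input A: C = (30.7·0.0151 + 0.334·4.6) / 31.03 = 0.06444 mg/L.
590 L/s = 0.59 m³/s.
After input B: C = (31.03·0.06444 + 0.59·0.456) / 31.62 = 0.07175 mg/L.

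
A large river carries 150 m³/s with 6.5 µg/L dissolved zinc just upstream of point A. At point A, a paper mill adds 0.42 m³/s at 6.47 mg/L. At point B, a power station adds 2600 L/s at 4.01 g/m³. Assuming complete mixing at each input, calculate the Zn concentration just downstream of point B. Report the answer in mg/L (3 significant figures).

6.5 µg/L = 0.0065 mg/L.
After input A: C = (150·0.0065 + 0.42·6.47) / 150.4 = 0.02455 mg/L.
2600 L/s = 2.6 m³/s.
After input B: C = (150.4·0.02455 + 2.6·4.01) / 153 = 0.09227 mg/L.

0.0923 mg/L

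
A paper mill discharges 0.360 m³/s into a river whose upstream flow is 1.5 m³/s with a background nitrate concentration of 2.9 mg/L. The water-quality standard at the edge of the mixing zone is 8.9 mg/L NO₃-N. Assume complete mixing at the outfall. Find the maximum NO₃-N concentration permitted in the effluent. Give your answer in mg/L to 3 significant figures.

33.9 mg/L

Mass balance: 8.9·1.86 = 0.36·Cₑ + 1.5·2.9.
Cₑ = (16.55 − 4.35) / 0.36 = 33.9 mg/L.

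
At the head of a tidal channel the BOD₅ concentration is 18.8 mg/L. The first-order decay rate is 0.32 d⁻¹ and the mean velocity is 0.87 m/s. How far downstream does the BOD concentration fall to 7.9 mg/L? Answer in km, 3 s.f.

204 km

From C = C₀·e^(−kt), t = ln(C₀/C)/k = ln(18.8/7.9)/0.32 = 0.867/0.32 = 2.709 d.
Distance = v·t = 0.87 m/s × 2.341e+05 s = 2.037e+05 m = 203.7 km.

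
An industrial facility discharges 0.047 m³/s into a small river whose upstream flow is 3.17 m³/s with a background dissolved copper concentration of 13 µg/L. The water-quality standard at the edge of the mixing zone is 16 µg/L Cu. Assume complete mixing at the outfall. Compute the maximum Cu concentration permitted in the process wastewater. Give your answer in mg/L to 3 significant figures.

0.218 mg/L

13 µg/L = 0.013 mg/L.
16 µg/L = 0.016 mg/L.
Mass balance: 0.016·3.217 = 0.047·Cₑ + 3.17·0.013.
Cₑ = (0.05147 − 0.04121) / 0.047 = 0.2183 mg/L.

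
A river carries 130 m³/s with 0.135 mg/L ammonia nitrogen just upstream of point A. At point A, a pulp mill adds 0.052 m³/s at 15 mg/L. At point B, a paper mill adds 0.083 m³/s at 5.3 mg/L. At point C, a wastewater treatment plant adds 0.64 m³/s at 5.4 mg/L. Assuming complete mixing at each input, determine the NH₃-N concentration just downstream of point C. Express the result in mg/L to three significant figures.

After input A: C = (130·0.135 + 0.052·15) / 130.1 = 0.1409 mg/L.
After input B: C = (130.1·0.1409 + 0.083·5.3) / 130.1 = 0.1442 mg/L.
After input C: C = (130.1·0.1442 + 0.64·5.4) / 130.8 = 0.17 mg/L.

0.170 mg/L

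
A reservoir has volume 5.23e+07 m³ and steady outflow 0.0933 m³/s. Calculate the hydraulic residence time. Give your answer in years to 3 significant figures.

17.8 yr

Q = 0.0933 m³/s × 3.156e+07 s/yr = 2.944e+06 m³/yr.
Hydraulic residence time τ = V/Q = 5.23e+07/2.944e+06 = 17.76 yr.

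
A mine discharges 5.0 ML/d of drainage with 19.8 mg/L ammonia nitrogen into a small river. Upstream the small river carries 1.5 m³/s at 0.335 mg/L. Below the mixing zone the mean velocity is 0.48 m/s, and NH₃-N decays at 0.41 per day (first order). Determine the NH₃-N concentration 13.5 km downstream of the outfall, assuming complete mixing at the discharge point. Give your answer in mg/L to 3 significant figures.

5.0 ML/d = 0.05787 m³/s.
After complete mixing, C₀ = (0.05787·19.8 + 1.5·0.335) / 1.558 = 1.058 mg/L.
Travel time t = 1.35e+04 m / 0.48 m/s = 2.812e+04 s = 0.3255 d.
C = 1.058·exp(−0.41·0.3255) = 1.058·0.8751 = 0.9259 mg/L.

0.926 mg/L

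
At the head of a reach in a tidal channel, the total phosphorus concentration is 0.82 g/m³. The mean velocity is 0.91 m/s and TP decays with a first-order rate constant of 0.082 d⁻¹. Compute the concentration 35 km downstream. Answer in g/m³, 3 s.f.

0.791 g/m³

Travel time t = 35 km / 0.91 m/s = 3.5e+04/0.91 = 3.846e+04 s = 0.4452 d.
First-order decay: C = 0.82·exp(−0.082·0.4452) = 0.82·0.9642 = 0.7906 g/m³.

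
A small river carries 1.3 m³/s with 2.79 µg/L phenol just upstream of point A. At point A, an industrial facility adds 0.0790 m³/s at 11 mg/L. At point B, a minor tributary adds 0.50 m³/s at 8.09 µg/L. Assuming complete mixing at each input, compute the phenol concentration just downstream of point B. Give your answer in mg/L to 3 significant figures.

2.79 µg/L = 0.00279 mg/L.
After input A: C = (1.3·0.00279 + 0.079·11) / 1.379 = 0.6328 mg/L.
8.09 µg/L = 0.00809 mg/L.
After input B: C = (1.379·0.6328 + 0.5·0.00809) / 1.879 = 0.4666 mg/L.

0.467 mg/L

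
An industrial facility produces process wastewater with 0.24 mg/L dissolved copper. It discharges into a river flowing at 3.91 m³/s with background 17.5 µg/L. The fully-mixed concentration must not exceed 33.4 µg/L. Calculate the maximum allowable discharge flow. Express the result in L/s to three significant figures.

301 L/s

17.5 µg/L = 0.0175 mg/L.
33.4 µg/L = 0.0334 mg/L.
Mass balance at complete mixing: C_std·(Q_w + Q_r) = Q_w·C_e + Q_r·C_b.
Rearranging, Q_w = Q_r·(C_std − C_b)/(C_e − C_std) = 3.91·(0.0334 − 0.0175) / (0.24 − 0.0334) = 0.3009 m³/s.
= 300.9 L/s.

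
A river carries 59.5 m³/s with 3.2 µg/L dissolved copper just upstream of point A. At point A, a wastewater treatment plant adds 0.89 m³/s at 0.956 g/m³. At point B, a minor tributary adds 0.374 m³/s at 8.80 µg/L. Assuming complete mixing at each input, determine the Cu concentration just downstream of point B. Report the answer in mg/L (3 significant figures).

3.2 µg/L = 0.0032 mg/L.
After input A: C = (59.5·0.0032 + 0.89·0.956) / 60.39 = 0.01724 mg/L.
8.80 µg/L = 0.0088 mg/L.
After input B: C = (60.39·0.01724 + 0.374·0.0088) / 60.76 = 0.01719 mg/L.

0.0172 mg/L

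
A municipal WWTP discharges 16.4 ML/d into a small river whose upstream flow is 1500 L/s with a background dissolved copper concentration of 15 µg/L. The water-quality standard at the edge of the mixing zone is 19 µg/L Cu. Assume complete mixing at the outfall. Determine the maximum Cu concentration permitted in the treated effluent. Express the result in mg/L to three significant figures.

16.4 ML/d = 0.1898 m³/s.
1500 L/s = 1.5 m³/s.
15 µg/L = 0.015 mg/L.
19 µg/L = 0.019 mg/L.
Mass balance: 0.019·1.69 = 0.1898·Cₑ + 1.5·0.015.
Cₑ = (0.03211 − 0.0225) / 0.1898 = 0.05061 mg/L.

0.0506 mg/L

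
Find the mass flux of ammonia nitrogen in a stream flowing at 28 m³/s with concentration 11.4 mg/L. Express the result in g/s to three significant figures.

Mass flux = Q·C = 28 m³/s × 11.4 g/m³ = 319.2 g/s.

319 g/s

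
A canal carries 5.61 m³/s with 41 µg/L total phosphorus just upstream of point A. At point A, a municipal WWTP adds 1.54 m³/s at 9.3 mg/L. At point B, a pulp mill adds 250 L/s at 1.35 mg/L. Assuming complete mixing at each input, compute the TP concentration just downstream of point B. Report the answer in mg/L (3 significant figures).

2.01 mg/L

41 µg/L = 0.041 mg/L.
After input A: C = (5.61·0.041 + 1.54·9.3) / 7.15 = 2.035 mg/L.
250 L/s = 0.25 m³/s.
After input B: C = (7.15·2.035 + 0.25·1.35) / 7.4 = 2.012 mg/L.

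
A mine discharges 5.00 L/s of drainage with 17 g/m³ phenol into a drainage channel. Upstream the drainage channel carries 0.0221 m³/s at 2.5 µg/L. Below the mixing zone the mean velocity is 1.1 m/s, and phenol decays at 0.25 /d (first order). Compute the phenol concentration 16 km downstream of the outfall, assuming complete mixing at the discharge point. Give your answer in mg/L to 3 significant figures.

5.00 L/s = 0.005 m³/s.
2.5 µg/L = 0.0025 mg/L.
After complete mixing, C₀ = (0.005·17 + 0.0221·0.0025) / 0.0271 = 3.139 mg/L.
Travel time t = 1.6e+04 m / 1.1 m/s = 1.455e+04 s = 0.1684 d.
C = 3.139·exp(−0.25·0.1684) = 3.139·0.9588 = 3.009 mg/L.

3.01 mg/L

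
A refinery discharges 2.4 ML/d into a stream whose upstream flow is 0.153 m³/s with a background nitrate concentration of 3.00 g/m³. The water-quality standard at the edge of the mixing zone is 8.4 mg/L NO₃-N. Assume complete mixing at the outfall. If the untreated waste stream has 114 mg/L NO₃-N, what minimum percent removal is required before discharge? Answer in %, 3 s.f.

2.4 ML/d = 0.02778 m³/s.
Mass balance: 8.4·0.1808 = 0.02778·Cₑ + 0.153·3.
Cₑ = (1.519 − 0.459) / 0.02778 = 38.14 mg/L.
Required removal = 1 − 38.14/114 = 66.54 %.

66.5 %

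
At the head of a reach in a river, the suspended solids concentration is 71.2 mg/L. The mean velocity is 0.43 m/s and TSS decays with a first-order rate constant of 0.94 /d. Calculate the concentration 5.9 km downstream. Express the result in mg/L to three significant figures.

Travel time t = 5.9 km / 0.43 m/s = 5900/0.43 = 1.372e+04 s = 0.1588 d.
First-order decay: C = 71.2·exp(−0.94·0.1588) = 71.2·0.8613 = 61.33 mg/L.

61.3 mg/L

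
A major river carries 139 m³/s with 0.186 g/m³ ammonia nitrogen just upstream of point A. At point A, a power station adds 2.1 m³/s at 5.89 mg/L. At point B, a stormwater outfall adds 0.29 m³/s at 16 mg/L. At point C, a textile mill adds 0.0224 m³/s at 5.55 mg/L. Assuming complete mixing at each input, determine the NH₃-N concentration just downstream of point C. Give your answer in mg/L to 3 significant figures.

After input A: C = (139·0.186 + 2.1·5.89) / 141.1 = 0.2709 mg/L.
After input B: C = (141.1·0.2709 + 0.29·16) / 141.4 = 0.3032 mg/L.
After input C: C = (141.4·0.3032 + 0.0224·5.55) / 141.4 = 0.304 mg/L.

0.304 mg/L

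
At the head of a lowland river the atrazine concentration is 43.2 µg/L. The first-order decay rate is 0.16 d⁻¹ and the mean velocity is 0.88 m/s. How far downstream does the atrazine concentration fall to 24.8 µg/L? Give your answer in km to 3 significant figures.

From C = C₀·e^(−kt), t = ln(C₀/C)/k = ln(43.2/24.8)/0.16 = 0.555/0.16 = 3.469 d.
Distance = v·t = 0.88 m/s × 2.997e+05 s = 2.637e+05 m = 263.7 km.

264 km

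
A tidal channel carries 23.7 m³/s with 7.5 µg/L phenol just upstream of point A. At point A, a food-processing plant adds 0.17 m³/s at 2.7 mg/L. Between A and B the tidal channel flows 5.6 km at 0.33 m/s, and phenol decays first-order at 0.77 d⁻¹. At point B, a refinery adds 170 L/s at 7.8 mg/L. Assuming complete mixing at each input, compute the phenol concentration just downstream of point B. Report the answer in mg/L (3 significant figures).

7.5 µg/L = 0.0075 mg/L.
After input A: C = (23.7·0.0075 + 0.17·2.7) / 23.87 = 0.02668 mg/L.
Over the 5.6 km reach to input B (t = 1.697e+04 s = 0.1964 d), decay gives C = 0.02668·exp(−0.77·0.1964) = 0.02293 mg/L.
170 L/s = 0.17 m³/s.
After input B: C = (23.87·0.02293 + 0.17·7.8) / 24.04 = 0.07793 mg/L.

0.0779 mg/L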